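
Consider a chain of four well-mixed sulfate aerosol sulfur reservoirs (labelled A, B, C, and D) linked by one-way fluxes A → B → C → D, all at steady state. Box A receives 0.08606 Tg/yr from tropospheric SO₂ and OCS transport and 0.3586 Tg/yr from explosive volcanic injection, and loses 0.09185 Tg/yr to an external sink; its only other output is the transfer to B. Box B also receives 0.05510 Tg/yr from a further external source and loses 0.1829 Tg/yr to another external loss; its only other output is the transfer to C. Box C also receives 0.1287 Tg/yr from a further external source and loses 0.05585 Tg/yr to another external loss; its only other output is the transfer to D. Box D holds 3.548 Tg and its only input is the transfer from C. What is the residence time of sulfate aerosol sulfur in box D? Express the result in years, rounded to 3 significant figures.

11.9 yr

Box A: F(A→B) = (0.08606 + 0.3586) − 0.09185 = 0.35281 Tg/yr.
Box B: F(B→C) = (0.35281 + 0.05510) − 0.1829 = 0.22501 Tg/yr.
Box C: F(C→D) = (0.22501 + 0.1287) − 0.05585 = 0.29786 Tg/yr.
Box D throughput = its input = 0.29786 Tg/yr; τ = 3.548 / 0.29786 = 11.91 yr.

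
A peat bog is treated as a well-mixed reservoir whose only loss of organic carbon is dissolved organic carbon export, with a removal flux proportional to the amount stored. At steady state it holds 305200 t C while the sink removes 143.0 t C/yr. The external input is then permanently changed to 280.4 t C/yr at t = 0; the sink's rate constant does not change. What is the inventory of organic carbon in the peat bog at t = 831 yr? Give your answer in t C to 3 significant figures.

400000 t C

τ = M₀/F₀ = 305200/143.0 = 2134 yr; rate constant k = 1/τ.
New steady state M_∞ = F₁/k = F₁·τ = 280.4 × 2134 = 598450 t C.
M(t) = M_∞ + (M₀ − M_∞)·e^(−t/τ); t/τ = 831/2134 = 0.3894, so e^(−t/τ) = 0.6775.
M(t) = 598450 − 293200 × 0.6775 = 399780 t C.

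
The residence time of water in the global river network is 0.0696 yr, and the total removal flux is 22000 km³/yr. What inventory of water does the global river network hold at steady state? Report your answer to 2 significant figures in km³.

τ = M/F ⇒ M = τ × F = 0.0696 × 22000 = 1531 km³.

1500 km³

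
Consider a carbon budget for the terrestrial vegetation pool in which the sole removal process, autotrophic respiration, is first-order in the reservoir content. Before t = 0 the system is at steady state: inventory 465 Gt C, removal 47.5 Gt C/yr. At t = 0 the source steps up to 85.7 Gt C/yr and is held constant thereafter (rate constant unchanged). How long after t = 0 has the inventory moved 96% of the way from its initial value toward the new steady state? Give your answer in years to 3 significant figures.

31.5 yr

τ = M₀/F₀ = 465/47.5 = 9.789 yr.
The remaining gap fraction is e^(−t/τ); 96% covered ⇒ e^(−t/τ) = 0.0400.
t = −τ ln(0.0400) = 9.789 × 3.219 = 31.51 yr.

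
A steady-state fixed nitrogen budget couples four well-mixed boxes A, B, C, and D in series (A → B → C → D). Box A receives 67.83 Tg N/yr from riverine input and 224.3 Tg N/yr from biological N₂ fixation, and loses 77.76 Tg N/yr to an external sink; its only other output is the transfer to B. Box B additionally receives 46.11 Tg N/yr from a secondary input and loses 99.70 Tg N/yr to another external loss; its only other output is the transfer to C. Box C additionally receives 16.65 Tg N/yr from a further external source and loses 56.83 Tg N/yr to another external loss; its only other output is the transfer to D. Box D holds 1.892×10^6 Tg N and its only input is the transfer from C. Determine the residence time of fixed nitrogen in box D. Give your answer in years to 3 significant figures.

15700 yr

Box A: F(A→B) = (67.83 + 224.3) − 77.76 = 214.37 Tg N/yr.
Box B: F(B→C) = (214.37 + 46.11) − 99.70 = 160.78 Tg N/yr.
Box C: F(C→D) = (160.78 + 16.65) − 56.83 = 120.60 Tg N/yr.
Box D throughput = its input = 120.60 Tg N/yr; τ = 1.892×10^6 / 120.60 = 15690 yr.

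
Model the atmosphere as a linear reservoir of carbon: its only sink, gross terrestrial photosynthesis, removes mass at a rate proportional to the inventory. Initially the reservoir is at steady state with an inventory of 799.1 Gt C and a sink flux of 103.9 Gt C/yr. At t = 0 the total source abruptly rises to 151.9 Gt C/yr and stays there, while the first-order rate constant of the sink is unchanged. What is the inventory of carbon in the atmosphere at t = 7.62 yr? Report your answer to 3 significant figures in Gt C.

The sink rate constant is k = F₀/M₀ = 103.9/799.1 = 0.1300 yr⁻¹.
Solving dM/dt = F₁ − kM with M(0) = M₀ gives M(t) = F₁/k + (M₀ − F₁/k)·e^(−kt).
F₁/k = 151.9/0.1300 = 1168.3 Gt C; kt = 0.1300 × 7.62 = 0.9908, e^(−kt) = 0.3713.
M(7.62) = 1168.3 + (799.1 − 1168.3) × 0.3713 = 1168.3 − 137.1 = 1031.2 Gt C.

1030 Gt C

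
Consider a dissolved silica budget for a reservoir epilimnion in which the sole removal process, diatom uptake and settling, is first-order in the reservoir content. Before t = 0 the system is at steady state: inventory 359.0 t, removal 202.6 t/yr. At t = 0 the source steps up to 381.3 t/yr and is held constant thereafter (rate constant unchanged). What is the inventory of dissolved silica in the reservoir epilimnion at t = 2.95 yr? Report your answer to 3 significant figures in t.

616 t

τ = M₀/F₀ = 359.0/202.6 = 1.772 yr; rate constant k = 1/τ.
New steady state M_∞ = F₁/k = F₁·τ = 381.3 × 1.772 = 675.65 t.
M(t) = M_∞ + (M₀ − M_∞)·e^(−t/τ); t/τ = 2.95/1.772 = 1.665, so e^(−t/τ) = 0.1892.
M(t) = 675.65 − 316.7 × 0.1892 = 615.73 t.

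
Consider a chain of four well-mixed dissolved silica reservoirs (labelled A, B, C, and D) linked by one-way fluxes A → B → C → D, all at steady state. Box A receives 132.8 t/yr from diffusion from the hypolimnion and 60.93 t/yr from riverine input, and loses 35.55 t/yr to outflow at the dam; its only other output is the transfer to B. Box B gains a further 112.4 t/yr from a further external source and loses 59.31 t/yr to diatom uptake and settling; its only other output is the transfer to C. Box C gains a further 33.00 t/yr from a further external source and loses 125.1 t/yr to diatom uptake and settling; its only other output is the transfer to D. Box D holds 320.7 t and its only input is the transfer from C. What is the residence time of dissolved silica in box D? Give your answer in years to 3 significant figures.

2.69 yr

Box A: F(A→B) = (132.8 + 60.93) − 35.55 = 158.18 t/yr.
Box B: F(B→C) = (158.18 + 112.4) − 59.31 = 211.27 t/yr.
Box C: F(C→D) = (211.27 + 33.00) − 125.1 = 119.17 t/yr.
Box D throughput = its input = 119.17 t/yr; τ = 320.7 / 119.17 = 2.691 yr.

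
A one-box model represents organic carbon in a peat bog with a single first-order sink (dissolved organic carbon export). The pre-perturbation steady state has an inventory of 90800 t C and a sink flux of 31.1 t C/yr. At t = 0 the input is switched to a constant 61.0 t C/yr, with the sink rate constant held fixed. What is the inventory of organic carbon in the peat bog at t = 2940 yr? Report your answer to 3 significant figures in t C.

τ = M₀/F₀ = 90800/31.1 = 2920 yr; rate constant k = 1/τ.
New steady state M_∞ = F₁/k = F₁·τ = 61.0 × 2920 = 178100 t C.
M(t) = M_∞ + (M₀ − M_∞)·e^(−t/τ); t/τ = 2940/2920 = 1.007, so e^(−t/τ) = 0.3653.
M(t) = 178100 − 87300 × 0.3653 = 146210 t C.

146000 t C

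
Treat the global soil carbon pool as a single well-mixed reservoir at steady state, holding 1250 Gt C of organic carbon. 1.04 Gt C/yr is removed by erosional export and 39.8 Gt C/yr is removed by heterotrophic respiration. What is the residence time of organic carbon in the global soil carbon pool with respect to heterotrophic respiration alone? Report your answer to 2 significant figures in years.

Residence time with respect to a single sink: τ = M / F_sink.
τ = 1250 / 39.8 = 31.41 yr.

31 yr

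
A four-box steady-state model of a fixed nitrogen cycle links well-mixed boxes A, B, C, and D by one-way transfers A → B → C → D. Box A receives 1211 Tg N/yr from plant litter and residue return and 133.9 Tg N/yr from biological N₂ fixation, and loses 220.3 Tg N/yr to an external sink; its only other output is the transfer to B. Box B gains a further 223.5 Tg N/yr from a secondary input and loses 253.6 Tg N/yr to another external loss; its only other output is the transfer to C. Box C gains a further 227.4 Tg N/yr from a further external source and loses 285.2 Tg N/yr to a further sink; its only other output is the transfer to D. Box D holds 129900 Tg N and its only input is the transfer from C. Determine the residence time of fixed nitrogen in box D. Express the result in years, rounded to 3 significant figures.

125 yr

Box A: F(A→B) = (1211 + 133.9) − 220.3 = 1124.6 Tg N/yr.
Box B: F(B→C) = (1124.6 + 223.5) − 253.6 = 1094.5 Tg N/yr.
Box C: F(C→D) = (1094.5 + 227.4) − 285.2 = 1036.7 Tg N/yr.
Box D throughput = its input = 1036.7 Tg N/yr; τ = 129900 / 1036.7 = 125.3 yr.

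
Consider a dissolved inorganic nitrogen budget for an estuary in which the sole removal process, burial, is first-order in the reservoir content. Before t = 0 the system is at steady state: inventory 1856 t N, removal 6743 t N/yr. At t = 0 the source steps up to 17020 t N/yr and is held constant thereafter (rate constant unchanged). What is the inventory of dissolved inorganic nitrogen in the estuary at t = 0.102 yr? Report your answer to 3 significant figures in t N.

2730 t N

Residence time τ = M₀/F₀ = 0.2752 yr. The eventual steady state is M_∞ = M₀·(F₁/F₀) = 1856 × 17020/6743 = 4684.7 t N.
The anomaly ΔM(t) = M(t) − M_∞ decays as ΔM₀·e^(−t/τ) with ΔM₀ = 1856 − 4684.7 = −2829 t N.
At t = 0.102 yr, e^(−t/τ) = e^(−0.3706) = 0.6903, so ΔM = −1953 t N and M = 4684.7 − 1953 = 2732.0 t N.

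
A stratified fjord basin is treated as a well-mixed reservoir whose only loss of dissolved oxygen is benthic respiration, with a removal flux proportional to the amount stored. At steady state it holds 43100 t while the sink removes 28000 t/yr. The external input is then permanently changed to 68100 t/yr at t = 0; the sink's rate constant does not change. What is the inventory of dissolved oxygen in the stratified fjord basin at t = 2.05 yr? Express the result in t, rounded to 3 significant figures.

88500 t

Residence time τ = M₀/F₀ = 1.539 yr. The eventual steady state is M_∞ = M₀·(F₁/F₀) = 43100 × 68100/28000 = 104830 t.
The anomaly ΔM(t) = M(t) − M_∞ decays as ΔM₀·e^(−t/τ) with ΔM₀ = 43100 − 104830 = −61730 t.
At t = 2.05 yr, e^(−t/τ) = e^(−1.332) = 0.2640, so ΔM = −16300 t and M = 104830 − 16300 = 88530 t.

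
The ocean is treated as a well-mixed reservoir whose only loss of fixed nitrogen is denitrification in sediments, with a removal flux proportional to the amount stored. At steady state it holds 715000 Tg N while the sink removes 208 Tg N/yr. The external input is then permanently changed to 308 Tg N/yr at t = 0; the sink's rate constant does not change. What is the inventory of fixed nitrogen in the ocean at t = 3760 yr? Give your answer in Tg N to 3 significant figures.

944000 Tg N

Residence time τ = M₀/F₀ = 3438 yr. The eventual steady state is M_∞ = M₀·(F₁/F₀) = 715000 × 308/208 = 1.0588×10^6 Tg N.
The anomaly ΔM(t) = M(t) − M_∞ decays as ΔM₀·e^(−t/τ) with ΔM₀ = 715000 − 1.0588×10^6 = −343800 Tg N.
At t = 3760 yr, e^(−t/τ) = e^(−1.094) = 0.3349, so ΔM = −115100 Tg N and M = 1.0588×10^6 − 115100 = 943620 Tg N.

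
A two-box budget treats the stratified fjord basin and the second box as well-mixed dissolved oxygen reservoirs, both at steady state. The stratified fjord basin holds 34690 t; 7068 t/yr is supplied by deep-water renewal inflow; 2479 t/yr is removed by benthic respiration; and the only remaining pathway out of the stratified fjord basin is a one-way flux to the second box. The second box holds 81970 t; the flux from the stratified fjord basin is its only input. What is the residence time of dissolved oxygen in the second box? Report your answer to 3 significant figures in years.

17.9 yr

Balance the stratified fjord basin: ΣF_in = 7068.0 t/yr.
Flux to the second box = ΣF_in − (2479) = 4589.0 t/yr.
At steady state the output of the second box equals its input, 4589.0 t/yr.
τ = M / F = 81970 / 4589.0 = 17.86 yr.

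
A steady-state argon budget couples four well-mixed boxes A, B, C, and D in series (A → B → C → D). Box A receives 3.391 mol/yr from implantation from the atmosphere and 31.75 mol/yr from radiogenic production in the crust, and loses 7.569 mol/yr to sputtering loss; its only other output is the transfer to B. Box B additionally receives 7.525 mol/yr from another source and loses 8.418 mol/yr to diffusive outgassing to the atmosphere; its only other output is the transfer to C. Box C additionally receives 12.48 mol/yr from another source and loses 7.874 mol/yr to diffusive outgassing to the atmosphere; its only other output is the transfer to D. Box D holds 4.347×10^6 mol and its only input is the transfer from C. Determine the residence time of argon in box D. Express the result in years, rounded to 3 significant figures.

Box A: F(A→B) = (3.391 + 31.75) − 7.569 = 27.572 mol/yr.
Box B: F(B→C) = (27.572 + 7.525) − 8.418 = 26.679 mol/yr.
Box C: F(C→D) = (26.679 + 12.48) − 7.874 = 31.285 mol/yr.
Box D throughput = its input = 31.285 mol/yr; τ = 4.347×10^6 / 31.285 = 138900 yr.

139000 yr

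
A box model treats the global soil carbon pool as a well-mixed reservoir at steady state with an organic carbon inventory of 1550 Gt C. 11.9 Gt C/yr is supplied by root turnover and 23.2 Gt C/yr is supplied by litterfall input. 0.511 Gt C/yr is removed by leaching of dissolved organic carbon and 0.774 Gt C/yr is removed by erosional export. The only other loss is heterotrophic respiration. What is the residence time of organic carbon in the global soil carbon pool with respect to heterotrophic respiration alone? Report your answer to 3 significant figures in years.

At steady state ΣF_in = ΣF_out.
ΣF_in = 11.9 + 23.2 = 35.100 Gt C/yr.
Heterotrophic respiration flux = ΣF_in − (0.511 + 0.774) = 35.100 − 1.285 = 33.81 Gt C/yr.
τ = M / F = 1550 / 33.81 = 45.84 yr.

45.8 yr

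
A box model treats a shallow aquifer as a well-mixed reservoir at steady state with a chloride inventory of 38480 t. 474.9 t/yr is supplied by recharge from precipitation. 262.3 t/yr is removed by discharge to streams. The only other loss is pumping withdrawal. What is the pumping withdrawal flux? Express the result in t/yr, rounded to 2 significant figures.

At steady state ΣF_in = ΣF_out.
ΣF_in = 474.90 t/yr.
Pumping withdrawal flux = ΣF_in − (262.3) = 474.90 − 262.3 = 212.6 t/yr.

210 t/yr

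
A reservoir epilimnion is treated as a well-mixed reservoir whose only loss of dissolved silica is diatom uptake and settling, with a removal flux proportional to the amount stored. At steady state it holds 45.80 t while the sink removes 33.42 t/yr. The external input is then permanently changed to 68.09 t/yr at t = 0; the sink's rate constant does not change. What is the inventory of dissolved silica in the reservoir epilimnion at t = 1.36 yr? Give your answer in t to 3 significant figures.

τ = M₀/F₀ = 45.80/33.42 = 1.370 yr; rate constant k = 1/τ.
New steady state M_∞ = F₁/k = F₁·τ = 68.09 × 1.370 = 93.313 t.
M(t) = M_∞ + (M₀ − M_∞)·e^(−t/τ); t/τ = 1.36/1.370 = 0.9924, so e^(−t/τ) = 0.3707.
M(t) = 93.313 − 47.51 × 0.3707 = 75.700 t.

75.7 t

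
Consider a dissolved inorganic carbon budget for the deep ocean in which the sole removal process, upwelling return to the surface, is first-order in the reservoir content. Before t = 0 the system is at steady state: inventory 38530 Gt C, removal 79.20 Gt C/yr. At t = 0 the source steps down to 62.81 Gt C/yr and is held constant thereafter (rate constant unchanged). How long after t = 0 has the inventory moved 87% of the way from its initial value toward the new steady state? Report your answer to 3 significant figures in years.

993 yr

τ = M₀/F₀ = 38530/79.20 = 486.5 yr.
The remaining gap fraction is e^(−t/τ); 87% covered ⇒ e^(−t/τ) = 0.130.
t = −τ ln(0.130) = 486.5 × 2.040 = 992.5 yr.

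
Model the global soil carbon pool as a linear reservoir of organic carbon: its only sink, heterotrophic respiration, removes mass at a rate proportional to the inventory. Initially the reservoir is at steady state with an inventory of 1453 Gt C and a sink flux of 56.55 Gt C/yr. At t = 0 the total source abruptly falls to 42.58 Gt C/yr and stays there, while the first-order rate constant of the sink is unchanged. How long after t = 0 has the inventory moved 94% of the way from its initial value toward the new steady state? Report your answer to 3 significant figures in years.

72.3 yr

τ = M₀/F₀ = 1453/56.55 = 25.69 yr.
The remaining gap fraction is e^(−t/τ); 94% covered ⇒ e^(−t/τ) = 0.0600.
t = −τ ln(0.0600) = 25.69 × 2.813 = 72.29 yr.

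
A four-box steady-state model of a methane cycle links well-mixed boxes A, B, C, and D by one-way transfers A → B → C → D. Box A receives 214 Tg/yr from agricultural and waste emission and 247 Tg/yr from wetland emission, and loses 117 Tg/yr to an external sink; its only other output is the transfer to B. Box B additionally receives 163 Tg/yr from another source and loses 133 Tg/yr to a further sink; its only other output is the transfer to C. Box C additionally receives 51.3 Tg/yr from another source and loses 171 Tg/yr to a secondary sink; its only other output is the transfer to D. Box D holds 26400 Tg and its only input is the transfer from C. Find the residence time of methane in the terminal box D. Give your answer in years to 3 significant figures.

Box A: F(A→B) = (214 + 247) − 117 = 344.00 Tg/yr.
Box B: F(B→C) = (344.00 + 163) − 133 = 374.00 Tg/yr.
Box C: F(C→D) = (374.00 + 51.3) − 171 = 254.30 Tg/yr.
Box D throughput = its input = 254.30 Tg/yr; τ = 26400 / 254.30 = 103.8 yr.

104 yr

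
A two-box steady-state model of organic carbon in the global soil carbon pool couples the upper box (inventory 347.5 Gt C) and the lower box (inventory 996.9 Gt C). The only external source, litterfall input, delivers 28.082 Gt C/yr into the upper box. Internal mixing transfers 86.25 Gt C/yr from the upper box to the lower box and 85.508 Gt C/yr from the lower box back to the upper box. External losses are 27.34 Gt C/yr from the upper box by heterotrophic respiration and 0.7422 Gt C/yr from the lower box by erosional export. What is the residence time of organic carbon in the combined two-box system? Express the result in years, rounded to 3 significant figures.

Residence time in the combined system uses the total inventory and the total *external* removal — internal exchanges between the two boxes cancel.
M_total = 347.5 + 996.9 = 1344.4 Gt C.
ΣF_external_out = 27.34 + 0.7422 = 28.082 Gt C/yr.
τ = M_total / ΣF_ext = 1344.4 / 28.082 = 47.87 yr.

47.9 yr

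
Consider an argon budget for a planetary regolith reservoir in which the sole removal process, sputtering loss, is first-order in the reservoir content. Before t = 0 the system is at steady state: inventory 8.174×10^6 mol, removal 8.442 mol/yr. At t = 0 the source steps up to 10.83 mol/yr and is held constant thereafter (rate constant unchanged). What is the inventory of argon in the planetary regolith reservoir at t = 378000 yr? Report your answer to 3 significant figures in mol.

Residence time τ = M₀/F₀ = 968300 yr. The eventual steady state is M_∞ = M₀·(F₁/F₀) = 8.174×10^6 × 10.83/8.442 = 1.0486×10^7 mol.
The anomaly ΔM(t) = M(t) − M_∞ decays as ΔM₀·e^(−t/τ) with ΔM₀ = 8.174×10^6 − 1.0486×10^7 = −2.312×10^6 mol.
At t = 378000 yr, e^(−t/τ) = e^(−0.3904) = 0.6768, so ΔM = −1.565×10^6 mol and M = 1.0486×10^7 − 1.565×10^6 = 8.9213×10^6 mol.

8.92×10^6 mol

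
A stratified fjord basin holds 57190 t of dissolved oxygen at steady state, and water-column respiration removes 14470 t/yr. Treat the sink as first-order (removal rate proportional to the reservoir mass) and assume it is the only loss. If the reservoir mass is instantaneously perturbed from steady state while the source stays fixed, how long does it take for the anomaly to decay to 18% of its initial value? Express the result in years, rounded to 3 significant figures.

For a linear reservoir the anomaly decays as exp(−t/τ) with τ = M/F = 57190/14470 = 3.952 yr.
exp(−t/τ) = 0.18 ⇒ t = −τ ln(0.18) = 3.952 × 1.715 = 6.777 yr.

6.78 yr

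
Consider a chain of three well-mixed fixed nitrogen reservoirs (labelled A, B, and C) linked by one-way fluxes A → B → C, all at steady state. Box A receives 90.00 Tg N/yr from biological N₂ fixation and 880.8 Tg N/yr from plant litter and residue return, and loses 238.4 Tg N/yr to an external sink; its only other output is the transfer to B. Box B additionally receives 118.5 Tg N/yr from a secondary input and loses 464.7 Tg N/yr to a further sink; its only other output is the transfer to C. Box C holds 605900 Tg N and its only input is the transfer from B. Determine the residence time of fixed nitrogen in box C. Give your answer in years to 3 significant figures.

1570 yr

Box A: F(A→B) = (90.00 + 880.8) − 238.4 = 732.40 Tg N/yr.
Box B: F(B→C) = (732.40 + 118.5) − 464.7 = 386.20 Tg N/yr.
Box C throughput = its input = 386.20 Tg N/yr; τ = 605900 / 386.20 = 1569 yr.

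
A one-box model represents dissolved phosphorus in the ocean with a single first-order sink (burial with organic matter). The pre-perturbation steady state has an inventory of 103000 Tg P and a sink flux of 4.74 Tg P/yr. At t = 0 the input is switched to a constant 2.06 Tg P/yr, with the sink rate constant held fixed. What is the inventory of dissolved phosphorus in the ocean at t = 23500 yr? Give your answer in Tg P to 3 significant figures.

64500 Tg P

The sink rate constant is k = F₀/M₀ = 4.74/103000 = 4.602×10^-5 yr⁻¹.
Solving dM/dt = F₁ − kM with M(0) = M₀ gives M(t) = F₁/k + (M₀ − F₁/k)·e^(−kt).
F₁/k = 2.06/4.602×10^-5 = 44764 Tg P; kt = 4.602×10^-5 × 23500 = 1.081, e^(−kt) = 0.3391.
M(23500) = 44764 + (103000 − 44764) × 0.3391 = 44764 + 19750 = 64512 Tg P.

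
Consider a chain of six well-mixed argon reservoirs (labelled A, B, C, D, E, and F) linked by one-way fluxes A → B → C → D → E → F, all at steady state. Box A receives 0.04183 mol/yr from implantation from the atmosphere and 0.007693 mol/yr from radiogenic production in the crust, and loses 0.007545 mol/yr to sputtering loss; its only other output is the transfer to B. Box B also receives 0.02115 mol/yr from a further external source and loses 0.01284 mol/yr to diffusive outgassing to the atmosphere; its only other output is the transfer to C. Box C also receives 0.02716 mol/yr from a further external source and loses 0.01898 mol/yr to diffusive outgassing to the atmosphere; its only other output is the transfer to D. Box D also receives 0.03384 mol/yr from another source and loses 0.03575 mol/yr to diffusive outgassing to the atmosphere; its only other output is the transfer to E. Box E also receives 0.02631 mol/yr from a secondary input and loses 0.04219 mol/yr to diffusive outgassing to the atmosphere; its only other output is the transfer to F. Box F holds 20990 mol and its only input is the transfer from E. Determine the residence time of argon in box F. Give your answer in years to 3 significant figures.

Box A: F(A→B) = (0.04183 + 0.007693) − 0.007545 = 0.041978 mol/yr.
Box B: F(B→C) = (0.041978 + 0.02115) − 0.01284 = 0.050288 mol/yr.
Box C: F(C→D) = (0.050288 + 0.02716) − 0.01898 = 0.058468 mol/yr.
Box D: F(D→E) = (0.058468 + 0.03384) − 0.03575 = 0.056558 mol/yr.
Box E: F(E→F) = (0.056558 + 0.02631) − 0.04219 = 0.040678 mol/yr.
Box F throughput = its input = 0.040678 mol/yr; τ = 20990 / 0.040678 = 516000 yr.

516000 yr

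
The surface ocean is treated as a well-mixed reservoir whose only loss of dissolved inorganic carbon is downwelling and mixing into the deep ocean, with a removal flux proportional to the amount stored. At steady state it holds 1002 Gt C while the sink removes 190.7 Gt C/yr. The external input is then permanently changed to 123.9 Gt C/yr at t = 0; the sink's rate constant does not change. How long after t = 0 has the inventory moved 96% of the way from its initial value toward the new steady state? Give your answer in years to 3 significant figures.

τ = M₀/F₀ = 1002/190.7 = 5.254 yr.
The remaining gap fraction is e^(−t/τ); 96% covered ⇒ e^(−t/τ) = 0.0400.
t = −τ ln(0.0400) = 5.254 × 3.219 = 16.91 yr.

16.9 yr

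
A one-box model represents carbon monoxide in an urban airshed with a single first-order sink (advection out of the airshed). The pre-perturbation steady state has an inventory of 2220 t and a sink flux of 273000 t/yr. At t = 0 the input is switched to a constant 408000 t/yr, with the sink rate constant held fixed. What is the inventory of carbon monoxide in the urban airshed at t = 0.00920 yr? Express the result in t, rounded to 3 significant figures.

2960 t

Residence time τ = M₀/F₀ = 0.008132 yr. The eventual steady state is M_∞ = M₀·(F₁/F₀) = 2220 × 408000/273000 = 3317.8 t.
The anomaly ΔM(t) = M(t) − M_∞ decays as ΔM₀·e^(−t/τ) with ΔM₀ = 2220 − 3317.8 = −1098 t.
At t = 0.00920 yr, e^(−t/τ) = e^(−1.131) = 0.3226, so ΔM = −354.1 t and M = 3317.8 − 354.1 = 2963.7 t.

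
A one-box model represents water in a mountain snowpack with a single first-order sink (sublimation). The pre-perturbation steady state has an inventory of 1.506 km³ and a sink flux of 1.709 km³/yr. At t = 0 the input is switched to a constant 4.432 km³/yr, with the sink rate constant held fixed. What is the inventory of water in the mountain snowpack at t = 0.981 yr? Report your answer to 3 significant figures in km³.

3.12 km³

Residence time τ = M₀/F₀ = 0.8812 yr. The eventual steady state is M_∞ = M₀·(F₁/F₀) = 1.506 × 4.432/1.709 = 3.9056 km³.
The anomaly ΔM(t) = M(t) − M_∞ decays as ΔM₀·e^(−t/τ) with ΔM₀ = 1.506 − 3.9056 = −2.400 km³.
At t = 0.981 yr, e^(−t/τ) = e^(−1.113) = 0.3285, so ΔM = −0.7882 km³ and M = 3.9056 − 0.7882 = 3.1173 km³.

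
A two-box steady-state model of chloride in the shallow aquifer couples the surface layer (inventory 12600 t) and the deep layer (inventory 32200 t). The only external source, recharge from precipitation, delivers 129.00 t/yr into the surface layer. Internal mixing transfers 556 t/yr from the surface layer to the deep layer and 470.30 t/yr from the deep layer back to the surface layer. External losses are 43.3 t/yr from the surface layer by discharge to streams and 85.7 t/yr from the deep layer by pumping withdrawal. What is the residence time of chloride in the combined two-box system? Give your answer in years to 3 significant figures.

For the system as a whole, the A↔B exchange is internal and contributes nothing to the throughput; only the external sinks remove mass.
M_total = 12600 + 32200 = 44800 t.
ΣF_external_out = 43.3 + 85.7 = 129.00 t/yr.
τ = M_total / ΣF_ext = 44800 / 129.00 = 347.3 yr.

347 yr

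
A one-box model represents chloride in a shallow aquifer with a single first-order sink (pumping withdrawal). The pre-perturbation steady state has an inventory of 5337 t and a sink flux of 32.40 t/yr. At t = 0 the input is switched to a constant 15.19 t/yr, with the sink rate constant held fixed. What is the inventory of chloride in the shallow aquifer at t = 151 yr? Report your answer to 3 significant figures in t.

The sink rate constant is k = F₀/M₀ = 32.40/5337 = 0.006071 yr⁻¹.
Solving dM/dt = F₁ − kM with M(0) = M₀ gives M(t) = F₁/k + (M₀ − F₁/k)·e^(−kt).
F₁/k = 15.19/0.006071 = 2502.1 t; kt = 0.006071 × 151 = 0.9167, e^(−kt) = 0.3998.
M(151) = 2502.1 + (5337 − 2502.1) × 0.3998 = 2502.1 + 1133 = 3635.6 t.

3640 t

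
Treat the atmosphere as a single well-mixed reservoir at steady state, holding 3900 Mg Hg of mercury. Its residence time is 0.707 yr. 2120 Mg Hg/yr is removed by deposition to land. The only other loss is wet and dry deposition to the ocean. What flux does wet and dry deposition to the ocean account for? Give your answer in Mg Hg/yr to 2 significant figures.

3400 Mg Hg/yr

Total removal F = M/τ = 3900 / 0.707 = 5516 Mg Hg/yr.
Wet and dry deposition to the ocean = F − (2120) = 5516 − 2120 = 3396 Mg Hg/yr.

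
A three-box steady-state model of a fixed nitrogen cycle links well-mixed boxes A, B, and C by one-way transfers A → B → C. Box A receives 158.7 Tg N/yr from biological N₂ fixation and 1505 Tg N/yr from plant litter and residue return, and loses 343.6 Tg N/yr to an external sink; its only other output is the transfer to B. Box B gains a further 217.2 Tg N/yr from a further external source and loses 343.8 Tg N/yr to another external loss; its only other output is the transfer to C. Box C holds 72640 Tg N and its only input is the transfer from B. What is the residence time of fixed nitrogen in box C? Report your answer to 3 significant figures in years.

60.9 yr

Box A: F(A→B) = (158.7 + 1505) − 343.6 = 1320.1 Tg N/yr.
Box B: F(B→C) = (1320.1 + 217.2) − 343.8 = 1193.5 Tg N/yr.
Box C throughput = its input = 1193.5 Tg N/yr; τ = 72640 / 1193.5 = 60.86 yr.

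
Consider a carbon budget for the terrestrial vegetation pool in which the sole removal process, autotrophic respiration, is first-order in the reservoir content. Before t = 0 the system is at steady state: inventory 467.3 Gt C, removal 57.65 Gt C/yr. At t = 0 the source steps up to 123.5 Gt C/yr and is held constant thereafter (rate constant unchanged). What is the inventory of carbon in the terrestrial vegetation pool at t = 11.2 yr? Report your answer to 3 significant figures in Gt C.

867 Gt C

The sink rate constant is k = F₀/M₀ = 57.65/467.3 = 0.1234 yr⁻¹.
Solving dM/dt = F₁ − kM with M(0) = M₀ gives M(t) = F₁/k + (M₀ − F₁/k)·e^(−kt).
F₁/k = 123.5/0.1234 = 1001.1 Gt C; kt = 0.1234 × 11.2 = 1.382, e^(−kt) = 0.2511.
M(11.2) = 1001.1 + (467.3 − 1001.1) × 0.2511 = 1001.1 − 134.1 = 867.01 Gt C.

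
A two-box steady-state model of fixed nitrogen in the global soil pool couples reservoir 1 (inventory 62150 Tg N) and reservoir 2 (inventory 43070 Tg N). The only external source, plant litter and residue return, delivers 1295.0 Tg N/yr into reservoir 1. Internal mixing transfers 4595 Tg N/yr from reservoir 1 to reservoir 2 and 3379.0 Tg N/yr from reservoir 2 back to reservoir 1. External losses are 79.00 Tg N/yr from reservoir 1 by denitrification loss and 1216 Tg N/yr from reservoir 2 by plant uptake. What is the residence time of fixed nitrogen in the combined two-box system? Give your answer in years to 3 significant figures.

Treat the two boxes together as one reservoir: the mixing fluxes between them are internal recycling, so τ = ΣM / Σ(external losses).
M_total = 62150 + 43070 = 105220 Tg N.
ΣF_external_out = 79.00 + 1216 = 1295.0 Tg N/yr.
τ = M_total / ΣF_ext = 105220 / 1295.0 = 81.25 yr.

81.3 yr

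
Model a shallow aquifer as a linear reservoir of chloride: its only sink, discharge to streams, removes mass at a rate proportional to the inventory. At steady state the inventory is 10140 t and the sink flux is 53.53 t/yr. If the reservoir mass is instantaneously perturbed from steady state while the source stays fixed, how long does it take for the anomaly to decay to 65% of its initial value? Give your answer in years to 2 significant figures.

82 yr

For a linear reservoir the anomaly decays as exp(−t/τ) with τ = M/F = 10140/53.53 = 189.4 yr.
exp(−t/τ) = 0.65 ⇒ t = −τ ln(0.65) = 189.4 × 0.4308 = 81.60 yr.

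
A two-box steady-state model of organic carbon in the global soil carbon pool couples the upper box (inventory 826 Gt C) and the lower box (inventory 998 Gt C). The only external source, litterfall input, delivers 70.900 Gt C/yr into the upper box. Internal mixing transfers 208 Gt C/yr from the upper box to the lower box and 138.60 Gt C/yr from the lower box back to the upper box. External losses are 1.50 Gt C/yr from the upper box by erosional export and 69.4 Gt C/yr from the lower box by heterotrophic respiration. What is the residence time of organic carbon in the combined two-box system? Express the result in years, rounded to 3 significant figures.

Treat the two boxes together as one reservoir: the mixing fluxes between them are internal recycling, so τ = ΣM / Σ(external losses).
M_total = 826 + 998 = 1824.0 Gt C.
ΣF_external_out = 1.50 + 69.4 = 70.900 Gt C/yr.
τ = M_total / ΣF_ext = 1824.0 / 70.900 = 25.73 yr.

25.7 yr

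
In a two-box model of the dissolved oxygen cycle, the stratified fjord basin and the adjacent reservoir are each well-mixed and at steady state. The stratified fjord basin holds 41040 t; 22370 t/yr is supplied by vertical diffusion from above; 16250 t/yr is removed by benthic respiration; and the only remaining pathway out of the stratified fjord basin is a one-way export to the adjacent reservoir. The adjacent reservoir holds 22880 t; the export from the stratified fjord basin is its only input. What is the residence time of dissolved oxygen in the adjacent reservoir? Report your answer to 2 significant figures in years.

3.7 yr

Balance the stratified fjord basin: ΣF_in = 22370 t/yr.
Export to the adjacent reservoir = ΣF_in − (16250) = 6120.0 t/yr.
At steady state the output of the adjacent reservoir equals its input, 6120.0 t/yr.
τ = M / F = 22880 / 6120.0 = 3.739 yr.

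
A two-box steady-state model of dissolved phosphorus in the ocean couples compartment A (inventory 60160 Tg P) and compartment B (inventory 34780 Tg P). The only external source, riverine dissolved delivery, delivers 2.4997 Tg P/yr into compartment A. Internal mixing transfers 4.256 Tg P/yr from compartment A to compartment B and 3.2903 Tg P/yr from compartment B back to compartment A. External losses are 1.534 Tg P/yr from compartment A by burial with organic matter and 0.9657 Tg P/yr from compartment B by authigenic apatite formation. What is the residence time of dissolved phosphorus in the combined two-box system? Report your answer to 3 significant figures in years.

For the system as a whole, the A↔B exchange is internal and contributes nothing to the throughput; only the external sinks remove mass.
M_total = 60160 + 34780 = 94940 Tg P.
ΣF_external_out = 1.534 + 0.9657 = 2.4997 Tg P/yr.
τ = M_total / ΣF_ext = 94940 / 2.4997 = 37980 yr.

38000 yr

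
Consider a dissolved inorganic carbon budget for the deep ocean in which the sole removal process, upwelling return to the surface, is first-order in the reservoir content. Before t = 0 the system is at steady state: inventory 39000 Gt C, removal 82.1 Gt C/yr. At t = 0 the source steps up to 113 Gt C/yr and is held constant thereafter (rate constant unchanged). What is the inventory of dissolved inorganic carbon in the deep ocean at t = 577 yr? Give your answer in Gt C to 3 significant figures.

49300 Gt C

The sink rate constant is k = F₀/M₀ = 82.1/39000 = 0.002105 yr⁻¹.
Solving dM/dt = F₁ − kM with M(0) = M₀ gives M(t) = F₁/k + (M₀ − F₁/k)·e^(−kt).
F₁/k = 113/0.002105 = 53678 Gt C; kt = 0.002105 × 577 = 1.215, e^(−kt) = 0.2968.
M(577) = 53678 + (39000 − 53678) × 0.2968 = 53678 − 4357 = 49322 Gt C.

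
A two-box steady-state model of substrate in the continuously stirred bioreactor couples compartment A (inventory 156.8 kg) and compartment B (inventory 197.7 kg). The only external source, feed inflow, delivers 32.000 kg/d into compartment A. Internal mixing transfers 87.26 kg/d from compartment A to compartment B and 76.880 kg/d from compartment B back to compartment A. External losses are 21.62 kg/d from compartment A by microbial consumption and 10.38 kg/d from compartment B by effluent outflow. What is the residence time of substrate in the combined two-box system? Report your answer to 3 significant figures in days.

11.1 d

Residence time in the combined system uses the total inventory and the total *external* removal — internal exchanges between the two boxes cancel.
M_total = 156.8 + 197.7 = 354.50 kg.
ΣF_external_out = 21.62 + 10.38 = 32.000 kg/d.
τ = M_total / ΣF_ext = 354.50 / 32.000 = 11.08 d.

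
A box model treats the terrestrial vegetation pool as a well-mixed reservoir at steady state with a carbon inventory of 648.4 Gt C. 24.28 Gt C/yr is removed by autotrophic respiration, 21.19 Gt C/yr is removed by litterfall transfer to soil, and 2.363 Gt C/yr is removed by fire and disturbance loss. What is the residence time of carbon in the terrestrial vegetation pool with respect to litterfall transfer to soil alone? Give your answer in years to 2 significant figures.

Residence time with respect to a single sink: τ = M / F_sink.
τ = 648.4 / 21.19 = 30.60 yr.

31 yr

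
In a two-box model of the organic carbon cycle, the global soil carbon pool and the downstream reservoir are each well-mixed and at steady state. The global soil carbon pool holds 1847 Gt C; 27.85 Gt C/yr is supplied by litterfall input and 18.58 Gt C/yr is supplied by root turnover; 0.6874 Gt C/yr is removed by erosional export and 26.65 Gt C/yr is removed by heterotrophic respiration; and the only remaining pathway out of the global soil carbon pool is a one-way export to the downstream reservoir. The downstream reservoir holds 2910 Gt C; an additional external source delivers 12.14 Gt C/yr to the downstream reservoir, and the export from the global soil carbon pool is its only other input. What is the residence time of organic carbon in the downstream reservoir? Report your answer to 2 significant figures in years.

Balance the global soil carbon pool: ΣF_in = 27.85 + 18.58 = 46.430 Gt C/yr.
Export to the downstream reservoir = ΣF_in − (0.6874 + 26.65) = 19.093 Gt C/yr.
Total input to the downstream reservoir = 19.093 + 12.14 = 31.233 Gt C/yr; at steady state this equals its total output.
τ = M / F = 2910 / 31.233 = 93.17 yr.

93 yr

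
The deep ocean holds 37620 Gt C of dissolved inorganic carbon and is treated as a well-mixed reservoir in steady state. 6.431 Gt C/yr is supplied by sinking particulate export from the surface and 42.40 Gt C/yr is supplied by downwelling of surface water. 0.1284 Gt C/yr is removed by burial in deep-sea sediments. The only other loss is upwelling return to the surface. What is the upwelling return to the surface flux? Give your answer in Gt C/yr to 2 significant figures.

At steady state ΣF_in = ΣF_out.
ΣF_in = 6.431 + 42.40 = 48.831 Gt C/yr.
Upwelling return to the surface flux = ΣF_in − (0.1284) = 48.831 − 0.1284 = 48.70 Gt C/yr.

49 Gt C/yr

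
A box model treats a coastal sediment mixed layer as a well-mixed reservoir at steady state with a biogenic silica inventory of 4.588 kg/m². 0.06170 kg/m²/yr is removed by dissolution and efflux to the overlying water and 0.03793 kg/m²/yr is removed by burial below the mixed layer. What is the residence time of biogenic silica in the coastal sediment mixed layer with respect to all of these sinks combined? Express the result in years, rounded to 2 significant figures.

Total removal flux = 0.06170 + 0.03793 = 0.099630 kg/m²/yr.
τ = M / ΣF_out = 4.588 / 0.099630 = 46.05 yr.

46 yr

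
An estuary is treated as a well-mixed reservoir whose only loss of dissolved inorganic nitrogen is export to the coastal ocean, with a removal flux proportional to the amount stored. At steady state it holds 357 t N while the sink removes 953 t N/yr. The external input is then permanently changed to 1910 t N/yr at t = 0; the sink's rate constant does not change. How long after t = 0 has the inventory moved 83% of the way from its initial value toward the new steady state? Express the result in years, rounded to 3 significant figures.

τ = M₀/F₀ = 357/953 = 0.3746 yr.
The remaining gap fraction is e^(−t/τ); 83% covered ⇒ e^(−t/τ) = 0.170.
t = −τ ln(0.170) = 0.3746 × 1.772 = 0.6638 yr.

0.664 yr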